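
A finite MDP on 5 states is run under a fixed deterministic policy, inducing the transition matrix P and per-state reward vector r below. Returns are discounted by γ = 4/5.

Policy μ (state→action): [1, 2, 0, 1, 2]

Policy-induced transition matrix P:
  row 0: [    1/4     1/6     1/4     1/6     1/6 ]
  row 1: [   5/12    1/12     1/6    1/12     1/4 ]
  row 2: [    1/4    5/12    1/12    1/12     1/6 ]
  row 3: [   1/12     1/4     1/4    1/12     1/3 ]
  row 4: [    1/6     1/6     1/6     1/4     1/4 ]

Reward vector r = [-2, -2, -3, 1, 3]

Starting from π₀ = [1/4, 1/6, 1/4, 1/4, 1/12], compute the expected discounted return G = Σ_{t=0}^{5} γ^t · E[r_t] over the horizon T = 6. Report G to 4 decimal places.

t=0: π = [0.2500, 0.1667, 0.2500, 0.2500, 0.0833], E[r] = -1.0833, γ^t·E[r] = -1.083333, running G = -1.083333
t=1: π = [0.2292, 0.2361, 0.1875, 0.1181, 0.2292], E[r] = -0.6875, γ^t·E[r] = -0.550000, running G = -1.633333
t=2: π = [0.2506, 0.2037, 0.1800, 0.1406, 0.2251], E[r] = -0.6325, γ^t·E[r] = -0.404815, running G = -2.038148
t=3: π = [0.2418, 0.2064, 0.1843, 0.1417, 0.2258], E[r] = -0.6299, γ^t·E[r] = -0.322494, running G = -2.360642
t=4: π = [0.2420, 0.2073, 0.1833, 0.1411, 0.2263], E[r] = -0.6284, γ^t·E[r] = -0.257378, running G = -2.618020
t=5: π = [0.2422, 0.2070, 0.1833, 0.1412, 0.2263], E[r] = -0.6281, γ^t·E[r] = -0.205800, running G = -2.823820

G = -2.8238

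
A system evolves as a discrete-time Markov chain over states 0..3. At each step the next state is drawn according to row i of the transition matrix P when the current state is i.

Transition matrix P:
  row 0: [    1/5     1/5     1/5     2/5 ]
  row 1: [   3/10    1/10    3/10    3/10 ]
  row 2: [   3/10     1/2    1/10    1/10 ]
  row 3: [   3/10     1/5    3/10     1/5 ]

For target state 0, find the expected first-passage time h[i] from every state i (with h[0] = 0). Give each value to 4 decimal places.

First-step conditioning: h[0] = 0; for i ≠ 0, h[i] = 1 + Σ_k P[i][k]·h[k].
  h[1] = 1 + 1/10·h[1] + 3/10·h[2] + 3/10·h[3]
  h[2] = 1 + 1/2·h[1] + 1/10·h[2] + 1/10·h[3]
  h[3] = 1 + 1/5·h[1] + 3/10·h[2] + 1/5·h[3]
Solving the 3×3 linear system over states ≠ 0 gives exactly h = [0, 10/3, 10/3, 10/3] (h[0] = 0 is the target).

h = [0.0000, 3.3333, 3.3333, 3.3333]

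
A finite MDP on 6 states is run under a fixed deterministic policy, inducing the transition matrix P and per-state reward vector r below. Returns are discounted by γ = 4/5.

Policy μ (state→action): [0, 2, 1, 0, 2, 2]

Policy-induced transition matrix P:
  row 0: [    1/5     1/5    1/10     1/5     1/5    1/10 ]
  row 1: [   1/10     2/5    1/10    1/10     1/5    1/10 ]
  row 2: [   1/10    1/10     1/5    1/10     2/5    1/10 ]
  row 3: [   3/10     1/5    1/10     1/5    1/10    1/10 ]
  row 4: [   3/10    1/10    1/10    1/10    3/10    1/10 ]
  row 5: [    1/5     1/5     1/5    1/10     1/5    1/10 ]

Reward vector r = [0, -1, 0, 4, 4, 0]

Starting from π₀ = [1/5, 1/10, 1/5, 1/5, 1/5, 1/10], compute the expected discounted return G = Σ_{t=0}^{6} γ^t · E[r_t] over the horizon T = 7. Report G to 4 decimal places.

G = 5.3130

t=0: π = [0.2000, 0.1000, 0.2000, 0.2000, 0.2000, 0.1000], E[r] = 1.5000, γ^t·E[r] = 1.500000, running G = 1.500000
t=1: π = [0.2100, 0.1800, 0.1300, 0.1400, 0.2400, 0.1000], E[r] = 1.3400, γ^t·E[r] = 1.072000, running G = 2.572000
t=2: π = [0.2070, 0.1990, 0.1230, 0.1350, 0.2360, 0.1000], E[r] = 1.2850, γ^t·E[r] = 0.822400, running G = 3.394400
t=3: π = [0.2049, 0.2039, 0.1223, 0.1342, 0.2347, 0.1000], E[r] = 1.2717, γ^t·E[r] = 0.651110, running G = 4.045510
t=4: π = [0.2043, 0.2051, 0.1222, 0.1339, 0.2345, 0.1000], E[r] = 1.2686, γ^t·E[r] = 0.519619, running G = 4.565129
t=5: π = [0.2041, 0.2053, 0.1222, 0.1338, 0.2345, 0.1000], E[r] = 1.2680, γ^t·E[r] = 0.415483, running G = 4.980612
t=6: π = [0.2041, 0.2054, 0.1222, 0.1338, 0.2345, 0.1000], E[r] = 1.2678, γ^t·E[r] = 0.332354, running G = 5.312966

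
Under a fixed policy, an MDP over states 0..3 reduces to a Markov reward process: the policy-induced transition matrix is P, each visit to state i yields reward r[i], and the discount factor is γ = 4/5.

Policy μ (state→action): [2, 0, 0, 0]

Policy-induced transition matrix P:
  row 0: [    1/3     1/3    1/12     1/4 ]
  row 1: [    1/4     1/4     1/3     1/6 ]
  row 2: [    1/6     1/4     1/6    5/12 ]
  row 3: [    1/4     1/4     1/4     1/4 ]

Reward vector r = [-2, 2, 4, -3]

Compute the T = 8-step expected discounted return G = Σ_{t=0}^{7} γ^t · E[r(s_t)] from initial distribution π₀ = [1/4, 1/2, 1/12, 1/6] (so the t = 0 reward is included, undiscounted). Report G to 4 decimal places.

G = 0.8035

t=0: π = [0.2500, 0.5000, 0.0833, 0.1667], E[r] = 0.3333, γ^t·E[r] = 0.333333, running G = 0.333333
t=1: π = [0.2639, 0.2708, 0.2431, 0.2222], E[r] = 0.3194, γ^t·E[r] = 0.255556, running G = 0.588889
t=2: π = [0.2517, 0.2720, 0.2083, 0.2679], E[r] = 0.0700, γ^t·E[r] = 0.044815, running G = 0.633704
t=3: π = [0.2536, 0.2710, 0.2133, 0.2621], E[r] = 0.1019, γ^t·E[r] = 0.052198, running G = 0.685901
t=4: π = [0.2534, 0.2711, 0.2125, 0.2630], E[r] = 0.0968, γ^t·E[r] = 0.039633, running G = 0.725534
t=5: π = [0.2534, 0.2711, 0.2127, 0.2628], E[r] = 0.0976, γ^t·E[r] = 0.031972, running G = 0.757506
t=6: π = [0.2534, 0.2711, 0.2126, 0.2629], E[r] = 0.0974, γ^t·E[r] = 0.025544, running G = 0.783050
t=7: π = [0.2534, 0.2711, 0.2126, 0.2628], E[r] = 0.0975, γ^t·E[r] = 0.020439, running G = 0.803489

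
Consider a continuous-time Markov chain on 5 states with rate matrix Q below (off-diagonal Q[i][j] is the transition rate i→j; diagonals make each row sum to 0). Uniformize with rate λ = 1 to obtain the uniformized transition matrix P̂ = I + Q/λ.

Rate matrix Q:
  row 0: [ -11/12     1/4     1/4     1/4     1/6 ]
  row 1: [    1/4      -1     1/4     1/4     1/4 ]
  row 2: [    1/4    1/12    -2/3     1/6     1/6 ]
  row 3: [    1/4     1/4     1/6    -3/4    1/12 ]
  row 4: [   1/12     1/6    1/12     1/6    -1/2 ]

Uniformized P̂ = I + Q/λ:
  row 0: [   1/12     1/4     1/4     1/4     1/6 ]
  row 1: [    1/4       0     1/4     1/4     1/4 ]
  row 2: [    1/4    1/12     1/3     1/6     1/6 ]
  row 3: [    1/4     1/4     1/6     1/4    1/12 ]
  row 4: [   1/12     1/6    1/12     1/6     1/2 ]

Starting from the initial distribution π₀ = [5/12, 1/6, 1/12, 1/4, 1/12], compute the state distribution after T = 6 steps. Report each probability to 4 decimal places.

π = [0.1797, 0.1559, 0.2094, 0.2123, 0.2427]

t=0: π = [0.4167, 0.1667, 0.0833, 0.2500, 0.0833]
t=1: π = [0.1667, 0.1875, 0.2222, 0.2361, 0.1875]
t=2: π = [0.1910, 0.1505, 0.2176, 0.2159, 0.2251]
t=3: π = [0.1807, 0.1574, 0.2126, 0.2131, 0.2363]
t=4: π = [0.1805, 0.1555, 0.2106, 0.2126, 0.2408]
t=5: π = [0.1798, 0.1560, 0.2097, 0.2124, 0.2422]
t=6: π = [0.1797, 0.1559, 0.2094, 0.2123, 0.2427]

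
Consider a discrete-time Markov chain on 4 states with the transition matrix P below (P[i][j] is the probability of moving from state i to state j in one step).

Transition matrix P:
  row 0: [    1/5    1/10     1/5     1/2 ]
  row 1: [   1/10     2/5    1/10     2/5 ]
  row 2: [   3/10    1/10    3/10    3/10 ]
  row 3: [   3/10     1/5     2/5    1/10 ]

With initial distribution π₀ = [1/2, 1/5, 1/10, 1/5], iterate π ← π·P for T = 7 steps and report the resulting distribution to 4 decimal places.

t=0: π = [0.5000, 0.2000, 0.1000, 0.2000]
t=1: π = [0.2100, 0.1800, 0.2300, 0.3800]
t=2: π = [0.2430, 0.1920, 0.2810, 0.2840]
t=3: π = [0.2373, 0.1860, 0.2657, 0.3110]
t=4: π = [0.2391, 0.1869, 0.2702, 0.3039]
t=5: π = [0.2387, 0.1865, 0.2691, 0.3057]
t=6: π = [0.2388, 0.1865, 0.2694, 0.3052]
t=7: π = [0.2388, 0.1865, 0.2693, 0.3054]

π = [0.2388, 0.1865, 0.2693, 0.3054]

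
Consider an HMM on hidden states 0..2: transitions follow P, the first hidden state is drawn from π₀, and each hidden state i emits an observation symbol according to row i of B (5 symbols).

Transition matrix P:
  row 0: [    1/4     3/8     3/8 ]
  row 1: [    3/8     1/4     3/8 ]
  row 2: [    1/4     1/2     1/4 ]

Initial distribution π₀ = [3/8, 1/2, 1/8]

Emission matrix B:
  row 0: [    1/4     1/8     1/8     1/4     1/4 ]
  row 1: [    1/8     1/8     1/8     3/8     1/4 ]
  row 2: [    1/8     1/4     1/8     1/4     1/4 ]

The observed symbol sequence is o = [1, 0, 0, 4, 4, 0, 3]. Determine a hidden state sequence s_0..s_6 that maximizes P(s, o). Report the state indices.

path = [1, 0, 0, 2, 1, 0, 1]

t=0: δ = [4.688e-02, 6.250e-02, 3.125e-02]  (obs o_0=1)
t=1: δ = [5.859e-03, 2.197e-03, 2.930e-03]  ψ = [1, 0, 1]  (obs o_1=0)
t=2: δ = [3.662e-04, 2.747e-04, 2.747e-04]  ψ = [0, 0, 0]  (obs o_2=0)
t=3: δ = [2.575e-05, 3.433e-05, 3.433e-05]  ψ = [1, 0, 0]  (obs o_3=4)
t=4: δ = [3.219e-06, 4.292e-06, 3.219e-06]  ψ = [1, 2, 1]  (obs o_4=4)
t=5: δ = [4.023e-07, 2.012e-07, 2.012e-07]  ψ = [1, 2, 1]  (obs o_5=0)
t=6: δ = [2.515e-08, 5.658e-08, 3.772e-08]  ψ = [0, 0, 0]  (obs o_6=3)
backtrack: best end state = 1; path = [1, 0, 0, 2, 1, 0, 1]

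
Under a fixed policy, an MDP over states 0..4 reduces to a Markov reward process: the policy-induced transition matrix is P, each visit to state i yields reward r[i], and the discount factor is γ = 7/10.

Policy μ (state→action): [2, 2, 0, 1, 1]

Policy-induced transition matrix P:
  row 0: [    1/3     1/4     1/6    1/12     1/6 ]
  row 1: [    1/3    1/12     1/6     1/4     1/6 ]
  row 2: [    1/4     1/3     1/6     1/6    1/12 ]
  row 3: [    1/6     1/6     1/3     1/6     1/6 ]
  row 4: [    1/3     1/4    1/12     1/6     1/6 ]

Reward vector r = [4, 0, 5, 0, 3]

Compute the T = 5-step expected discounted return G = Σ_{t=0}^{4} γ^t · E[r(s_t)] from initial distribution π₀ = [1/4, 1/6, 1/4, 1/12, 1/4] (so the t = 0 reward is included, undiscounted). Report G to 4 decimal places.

t=0: π = [0.2500, 0.1667, 0.2500, 0.0833, 0.2500], E[r] = 3.0000, γ^t·E[r] = 3.000000, running G = 3.000000
t=1: π = [0.2986, 0.2361, 0.1597, 0.1597, 0.1458], E[r] = 2.4306, γ^t·E[r] = 1.701389, running G = 4.701389
t=2: π = [0.2934, 0.2106, 0.1811, 0.1615, 0.1534], E[r] = 2.5394, γ^t·E[r] = 1.244282, running G = 5.945671
t=3: π = [0.2913, 0.2165, 0.1808, 0.1598, 0.1516], E[r] = 2.5240, γ^t·E[r] = 0.865738, running G = 6.811409
t=4: π = [0.2916, 0.2157, 0.1807, 0.1604, 0.1516], E[r] = 2.5247, γ^t·E[r] = 0.606175, running G = 7.417583

G = 7.4176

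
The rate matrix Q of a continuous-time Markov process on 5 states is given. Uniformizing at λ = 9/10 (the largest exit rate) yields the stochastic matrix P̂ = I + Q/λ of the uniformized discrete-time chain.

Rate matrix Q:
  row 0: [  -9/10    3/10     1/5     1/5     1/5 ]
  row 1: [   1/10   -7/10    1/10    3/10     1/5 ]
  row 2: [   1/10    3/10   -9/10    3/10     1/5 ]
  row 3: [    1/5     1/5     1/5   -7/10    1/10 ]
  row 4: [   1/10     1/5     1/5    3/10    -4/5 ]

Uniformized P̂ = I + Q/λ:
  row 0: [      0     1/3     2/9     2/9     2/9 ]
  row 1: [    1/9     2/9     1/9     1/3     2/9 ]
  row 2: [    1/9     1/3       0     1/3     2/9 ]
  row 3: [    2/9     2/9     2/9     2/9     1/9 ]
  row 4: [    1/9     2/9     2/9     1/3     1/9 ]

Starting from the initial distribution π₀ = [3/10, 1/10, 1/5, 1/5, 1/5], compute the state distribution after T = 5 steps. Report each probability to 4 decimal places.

t=0: π = [0.3000, 0.1000, 0.2000, 0.2000, 0.2000]
t=1: π = [0.1000, 0.2778, 0.1667, 0.2778, 0.1778]
t=2: π = [0.1309, 0.2519, 0.1543, 0.2914, 0.1716]
t=3: π = [0.1289, 0.2539, 0.1599, 0.2864, 0.1708]
t=4: π = [0.1286, 0.2543, 0.1585, 0.2872, 0.1714]
t=5: π = [0.1287, 0.2541, 0.1587, 0.2871, 0.1713]

π = [0.1287, 0.2541, 0.1587, 0.2871, 0.1713]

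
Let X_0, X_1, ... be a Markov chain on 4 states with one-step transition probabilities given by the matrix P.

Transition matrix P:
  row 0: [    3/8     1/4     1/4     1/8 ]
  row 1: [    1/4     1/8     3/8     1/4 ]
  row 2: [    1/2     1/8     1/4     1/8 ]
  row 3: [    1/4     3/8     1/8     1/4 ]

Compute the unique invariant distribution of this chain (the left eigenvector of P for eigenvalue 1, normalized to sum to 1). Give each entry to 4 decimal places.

Balance equations π_j = Σ_i π_i·P[i][j]:
  π_0 = 3/8·π_0 + 1/4·π_1 + 1/2·π_2 + 1/4·π_3
  π_1 = 1/4·π_0 + 1/8·π_1 + 1/8·π_2 + 3/8·π_3
  π_2 = 1/4·π_0 + 3/8·π_1 + 1/4·π_2 + 1/8·π_3
  normalize: π_0 + π_1 + π_2 + π_3 = 1
Solving the linear system gives exactly π = [90/251, 107/502, 64/251, 87/502].

π = [0.3586, 0.2131, 0.2550, 0.1733]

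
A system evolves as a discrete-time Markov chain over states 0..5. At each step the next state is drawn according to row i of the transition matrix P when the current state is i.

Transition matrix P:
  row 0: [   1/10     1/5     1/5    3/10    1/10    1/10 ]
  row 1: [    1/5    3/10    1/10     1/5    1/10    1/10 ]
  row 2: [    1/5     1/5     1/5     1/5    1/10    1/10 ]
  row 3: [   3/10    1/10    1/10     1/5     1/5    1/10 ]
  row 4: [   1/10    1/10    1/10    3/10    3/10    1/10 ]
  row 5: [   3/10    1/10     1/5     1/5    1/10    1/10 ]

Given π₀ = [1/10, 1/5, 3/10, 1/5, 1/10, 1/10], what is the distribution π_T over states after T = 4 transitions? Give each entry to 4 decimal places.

t=0: π = [0.1000, 0.2000, 0.3000, 0.2000, 0.1000, 0.1000]
t=1: π = [0.2100, 0.1800, 0.1500, 0.2200, 0.1400, 0.1000]
t=2: π = [0.1970, 0.1720, 0.1460, 0.2350, 0.1500, 0.1000]
t=3: π = [0.1988, 0.1687, 0.1443, 0.2347, 0.1535, 0.1000]
t=4: π = [0.1982, 0.1681, 0.1443, 0.2352, 0.1542, 0.1000]

π = [0.1982, 0.1681, 0.1443, 0.2352, 0.1542, 0.1000]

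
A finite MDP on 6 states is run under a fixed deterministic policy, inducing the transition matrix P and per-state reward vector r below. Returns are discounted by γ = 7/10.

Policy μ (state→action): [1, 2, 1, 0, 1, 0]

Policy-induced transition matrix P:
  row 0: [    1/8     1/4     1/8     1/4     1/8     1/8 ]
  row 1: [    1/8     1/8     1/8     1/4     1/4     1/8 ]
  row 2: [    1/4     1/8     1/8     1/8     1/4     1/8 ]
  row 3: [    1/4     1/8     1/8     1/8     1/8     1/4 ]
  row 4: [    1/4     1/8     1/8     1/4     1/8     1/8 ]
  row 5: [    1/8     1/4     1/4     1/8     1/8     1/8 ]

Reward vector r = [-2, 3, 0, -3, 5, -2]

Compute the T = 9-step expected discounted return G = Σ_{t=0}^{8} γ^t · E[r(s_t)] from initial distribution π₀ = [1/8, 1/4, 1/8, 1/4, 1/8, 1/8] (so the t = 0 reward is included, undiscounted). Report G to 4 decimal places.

G = 0.2964

t=0: π = [0.1250, 0.2500, 0.1250, 0.2500, 0.1250, 0.1250], E[r] = 0.1250, γ^t·E[r] = 0.125000, running G = 0.125000
t=1: π = [0.1875, 0.1563, 0.1406, 0.1875, 0.1719, 0.1563], E[r] = 0.0781, γ^t·E[r] = 0.054688, running G = 0.179688
t=2: π = [0.1875, 0.1680, 0.1445, 0.1895, 0.1621, 0.1484], E[r] = 0.0742, γ^t·E[r] = 0.036367, running G = 0.216055
t=3: π = [0.1870, 0.1670, 0.1436, 0.1897, 0.1641, 0.1487], E[r] = 0.0808, γ^t·E[r] = 0.027718, running G = 0.243773
t=4: π = [0.1872, 0.1670, 0.1436, 0.1898, 0.1638, 0.1487], E[r] = 0.0789, γ^t·E[r] = 0.018956, running G = 0.262728
t=5: π = [0.1871, 0.1670, 0.1436, 0.1897, 0.1638, 0.1487], E[r] = 0.0791, γ^t·E[r] = 0.013292, running G = 0.276020
t=6: π = [0.1871, 0.1670, 0.1436, 0.1897, 0.1638, 0.1487], E[r] = 0.0791, γ^t·E[r] = 0.009307, running G = 0.285327
t=7: π = [0.1871, 0.1670, 0.1436, 0.1897, 0.1638, 0.1487], E[r] = 0.0791, γ^t·E[r] = 0.006514, running G = 0.291841
t=8: π = [0.1871, 0.1670, 0.1436, 0.1897, 0.1638, 0.1487], E[r] = 0.0791, γ^t·E[r] = 0.004560, running G = 0.296401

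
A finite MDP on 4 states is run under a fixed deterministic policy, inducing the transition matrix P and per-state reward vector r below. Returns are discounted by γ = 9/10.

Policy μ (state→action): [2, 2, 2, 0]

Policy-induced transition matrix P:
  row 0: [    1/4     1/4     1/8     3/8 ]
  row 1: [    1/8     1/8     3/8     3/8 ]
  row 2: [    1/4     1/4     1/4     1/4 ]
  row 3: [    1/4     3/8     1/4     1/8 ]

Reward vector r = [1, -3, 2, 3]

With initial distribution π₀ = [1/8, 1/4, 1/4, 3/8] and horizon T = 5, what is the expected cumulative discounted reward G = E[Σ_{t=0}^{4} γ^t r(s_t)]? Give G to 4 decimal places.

G = 3.3922

t=0: π = [0.1250, 0.2500, 0.2500, 0.3750], E[r] = 1.0000, γ^t·E[r] = 1.000000, running G = 1.000000
t=1: π = [0.2188, 0.2656, 0.2656, 0.2500], E[r] = 0.7031, γ^t·E[r] = 0.632813, running G = 1.632813
t=2: π = [0.2168, 0.2480, 0.2559, 0.2793], E[r] = 0.8223, γ^t·E[r] = 0.666035, running G = 2.298848
t=3: π = [0.2190, 0.2539, 0.2539, 0.2732], E[r] = 0.7847, γ^t·E[r] = 0.572023, running G = 2.870871
t=4: π = [0.2183, 0.2524, 0.2544, 0.2750], E[r] = 0.7946, γ^t·E[r] = 0.521368, running G = 3.392239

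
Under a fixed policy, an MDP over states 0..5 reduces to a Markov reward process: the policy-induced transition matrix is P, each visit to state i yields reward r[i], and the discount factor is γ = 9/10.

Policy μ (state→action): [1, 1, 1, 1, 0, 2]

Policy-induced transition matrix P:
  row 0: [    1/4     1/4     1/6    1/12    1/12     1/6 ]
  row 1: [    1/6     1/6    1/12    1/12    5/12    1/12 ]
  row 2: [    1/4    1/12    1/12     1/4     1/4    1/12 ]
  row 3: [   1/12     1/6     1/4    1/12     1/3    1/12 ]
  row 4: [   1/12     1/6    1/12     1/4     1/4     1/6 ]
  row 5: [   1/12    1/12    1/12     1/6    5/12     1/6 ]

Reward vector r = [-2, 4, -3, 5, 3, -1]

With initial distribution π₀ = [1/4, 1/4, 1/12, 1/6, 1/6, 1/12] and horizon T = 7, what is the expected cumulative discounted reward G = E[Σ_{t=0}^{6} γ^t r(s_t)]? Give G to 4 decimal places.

G = 7.7707

t=0: π = [0.2500, 0.2500, 0.0833, 0.1667, 0.1667, 0.0833], E[r] = 1.5000, γ^t·E[r] = 1.500000, running G = 1.500000
t=1: π = [0.1597, 0.1736, 0.1319, 0.1319, 0.2778, 0.1250], E[r] = 1.3472, γ^t·E[r] = 1.212500, running G = 2.712500
t=2: π = [0.1464, 0.1586, 0.1186, 0.1620, 0.2841, 0.1302], E[r] = 1.5179, γ^t·E[r] = 1.229531, running G = 3.942031
t=3: π = [0.1407, 0.1581, 0.1225, 0.1613, 0.2872, 0.1301], E[r] = 1.5217, γ^t·E[r] = 1.109285, running G = 5.051316
t=4: π = [0.1404, 0.1573, 0.1219, 0.1625, 0.2880, 0.1298], E[r] = 1.5293, γ^t·E[r] = 1.003390, running G = 6.054707
t=5: π = [0.1402, 0.1574, 0.1221, 0.1625, 0.2880, 0.1299], E[r] = 1.5294, γ^t·E[r] = 0.903114, running G = 6.957821
t=6: π = [0.1402, 0.1574, 0.1221, 0.1625, 0.2881, 0.1298], E[r] = 1.5296, γ^t·E[r] = 0.812919, running G = 7.770739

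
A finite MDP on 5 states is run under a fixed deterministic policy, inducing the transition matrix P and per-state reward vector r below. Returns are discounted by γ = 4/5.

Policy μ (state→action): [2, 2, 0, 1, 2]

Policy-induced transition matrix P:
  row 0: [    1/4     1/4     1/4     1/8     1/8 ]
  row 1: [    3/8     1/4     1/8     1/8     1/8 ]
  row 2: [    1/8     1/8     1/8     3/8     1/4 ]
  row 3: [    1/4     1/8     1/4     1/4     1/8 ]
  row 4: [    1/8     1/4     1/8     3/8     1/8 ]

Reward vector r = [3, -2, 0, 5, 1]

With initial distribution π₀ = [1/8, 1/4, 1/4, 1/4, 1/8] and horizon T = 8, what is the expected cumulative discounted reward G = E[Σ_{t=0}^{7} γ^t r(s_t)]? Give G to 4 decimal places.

G = 6.5131

t=0: π = [0.1250, 0.2500, 0.2500, 0.2500, 0.1250], E[r] = 1.2500, γ^t·E[r] = 1.250000, running G = 1.250000
t=1: π = [0.2344, 0.1875, 0.1719, 0.2500, 0.1563], E[r] = 1.7344, γ^t·E[r] = 1.387500, running G = 2.637500
t=2: π = [0.2324, 0.1973, 0.1855, 0.2383, 0.1465], E[r] = 1.6406, γ^t·E[r] = 1.050000, running G = 3.687500
t=3: π = [0.2332, 0.1970, 0.1838, 0.2378, 0.1482], E[r] = 1.6426, γ^t·E[r] = 0.841000, running G = 4.528500
t=4: π = [0.2331, 0.1973, 0.1839, 0.2377, 0.1480], E[r] = 1.6414, γ^t·E[r] = 0.672325, running G = 5.200825
t=5: π = [0.2332, 0.1973, 0.1839, 0.2377, 0.1480], E[r] = 1.6413, γ^t·E[r] = 0.537828, running G = 5.738653
t=6: π = [0.2332, 0.1973, 0.1839, 0.2377, 0.1480], E[r] = 1.6413, γ^t·E[r] = 0.430247, running G = 6.168900
t=7: π = [0.2332, 0.1973, 0.1839, 0.2377, 0.1480], E[r] = 1.6413, γ^t·E[r] = 0.344197, running G = 6.513096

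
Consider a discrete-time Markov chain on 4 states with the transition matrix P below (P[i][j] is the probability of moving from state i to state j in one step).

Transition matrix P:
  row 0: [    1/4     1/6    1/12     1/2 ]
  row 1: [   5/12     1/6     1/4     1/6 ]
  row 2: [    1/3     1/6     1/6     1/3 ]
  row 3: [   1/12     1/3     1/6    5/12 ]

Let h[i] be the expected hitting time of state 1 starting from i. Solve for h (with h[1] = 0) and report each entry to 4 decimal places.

h = [4.1627, 0.0000, 4.2775, 3.5311]

First-step conditioning: h[1] = 0; for i ≠ 1, h[i] = 1 + Σ_k P[i][k]·h[k].
  h[0] = 1 + 1/4·h[0] + 1/12·h[2] + 1/2·h[3]
  h[2] = 1 + 1/3·h[0] + 1/6·h[2] + 1/3·h[3]
  h[3] = 1 + 1/12·h[0] + 1/6·h[2] + 5/12·h[3]
Solving the 3×3 linear system over states ≠ 1 gives exactly h = [870/209, 0, 894/209, 738/209] (h[1] = 0 is the target).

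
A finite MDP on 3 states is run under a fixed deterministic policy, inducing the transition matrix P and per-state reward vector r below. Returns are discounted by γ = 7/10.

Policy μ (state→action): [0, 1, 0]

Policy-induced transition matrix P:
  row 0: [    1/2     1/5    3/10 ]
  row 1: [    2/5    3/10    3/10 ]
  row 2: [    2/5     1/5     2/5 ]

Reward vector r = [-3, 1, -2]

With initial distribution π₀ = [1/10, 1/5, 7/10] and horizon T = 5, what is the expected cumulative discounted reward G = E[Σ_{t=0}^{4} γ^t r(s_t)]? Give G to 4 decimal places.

t=0: π = [0.1000, 0.2000, 0.7000], E[r] = -1.5000, γ^t·E[r] = -1.500000, running G = -1.500000
t=1: π = [0.4100, 0.2200, 0.3700], E[r] = -1.7500, γ^t·E[r] = -1.225000, running G = -2.725000
t=2: π = [0.4410, 0.2220, 0.3370], E[r] = -1.7750, γ^t·E[r] = -0.869750, running G = -3.594750
t=3: π = [0.4441, 0.2222, 0.3337], E[r] = -1.7775, γ^t·E[r] = -0.609683, running G = -4.204433
t=4: π = [0.4444, 0.2222, 0.3334], E[r] = -1.7778, γ^t·E[r] = -0.426838, running G = -4.631270

G = -4.6313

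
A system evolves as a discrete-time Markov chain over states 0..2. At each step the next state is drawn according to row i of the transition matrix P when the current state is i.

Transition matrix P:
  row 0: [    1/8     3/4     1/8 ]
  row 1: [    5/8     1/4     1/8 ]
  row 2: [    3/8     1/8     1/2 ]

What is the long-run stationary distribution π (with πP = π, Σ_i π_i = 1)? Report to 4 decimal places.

π = [0.3833, 0.4167, 0.2000]

Balance equations π_j = Σ_i π_i·P[i][j]:
  π_0 = 1/8·π_0 + 5/8·π_1 + 3/8·π_2
  π_1 = 3/4·π_0 + 1/4·π_1 + 1/8·π_2
  normalize: π_0 + π_1 + π_2 = 1
Solving the linear system gives exactly π = [23/60, 5/12, 1/5].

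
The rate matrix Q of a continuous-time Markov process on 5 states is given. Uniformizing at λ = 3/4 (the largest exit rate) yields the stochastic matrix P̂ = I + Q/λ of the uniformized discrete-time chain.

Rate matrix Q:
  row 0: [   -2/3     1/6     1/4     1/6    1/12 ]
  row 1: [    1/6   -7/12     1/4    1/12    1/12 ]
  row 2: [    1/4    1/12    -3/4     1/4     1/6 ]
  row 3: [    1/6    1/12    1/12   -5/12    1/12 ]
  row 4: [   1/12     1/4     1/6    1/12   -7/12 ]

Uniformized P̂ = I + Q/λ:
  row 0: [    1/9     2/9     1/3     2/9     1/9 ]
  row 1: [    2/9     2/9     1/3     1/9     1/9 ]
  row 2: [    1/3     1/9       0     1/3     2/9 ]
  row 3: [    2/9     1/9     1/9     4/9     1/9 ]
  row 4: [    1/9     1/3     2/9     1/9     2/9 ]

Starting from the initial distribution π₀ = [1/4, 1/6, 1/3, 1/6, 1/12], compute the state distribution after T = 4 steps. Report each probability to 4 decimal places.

π = [0.2041, 0.1880, 0.1937, 0.2651, 0.1491]

t=0: π = [0.2500, 0.1667, 0.3333, 0.1667, 0.0833]
t=1: π = [0.2222, 0.1759, 0.1759, 0.2685, 0.1574]
t=2: π = [0.1996, 0.1903, 0.1975, 0.2644, 0.1481]
t=3: π = [0.2055, 0.1874, 0.1923, 0.2653, 0.1495]
t=4: π = [0.2041, 0.1880, 0.1937, 0.2651, 0.1491]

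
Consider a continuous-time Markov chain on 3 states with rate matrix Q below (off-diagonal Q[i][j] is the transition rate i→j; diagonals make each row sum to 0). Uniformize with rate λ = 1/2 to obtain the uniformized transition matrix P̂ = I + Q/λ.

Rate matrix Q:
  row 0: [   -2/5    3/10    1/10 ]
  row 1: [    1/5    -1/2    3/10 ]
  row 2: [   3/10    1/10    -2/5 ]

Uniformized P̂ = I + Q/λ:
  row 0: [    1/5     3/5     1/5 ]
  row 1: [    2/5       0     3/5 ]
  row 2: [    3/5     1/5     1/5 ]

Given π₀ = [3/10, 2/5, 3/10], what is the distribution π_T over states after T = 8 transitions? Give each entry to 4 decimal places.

t=0: π = [0.3000, 0.4000, 0.3000]
t=1: π = [0.4000, 0.2400, 0.3600]
t=2: π = [0.3920, 0.3120, 0.2960]
t=3: π = [0.3808, 0.2944, 0.3248]
t=4: π = [0.3888, 0.2934, 0.3178]
t=5: π = [0.3858, 0.2968, 0.3174]
t=6: π = [0.3863, 0.2950, 0.3187]
t=7: π = [0.3865, 0.2955, 0.3180]
t=8: π = [0.3863, 0.2955, 0.3182]

π = [0.3863, 0.2955, 0.3182]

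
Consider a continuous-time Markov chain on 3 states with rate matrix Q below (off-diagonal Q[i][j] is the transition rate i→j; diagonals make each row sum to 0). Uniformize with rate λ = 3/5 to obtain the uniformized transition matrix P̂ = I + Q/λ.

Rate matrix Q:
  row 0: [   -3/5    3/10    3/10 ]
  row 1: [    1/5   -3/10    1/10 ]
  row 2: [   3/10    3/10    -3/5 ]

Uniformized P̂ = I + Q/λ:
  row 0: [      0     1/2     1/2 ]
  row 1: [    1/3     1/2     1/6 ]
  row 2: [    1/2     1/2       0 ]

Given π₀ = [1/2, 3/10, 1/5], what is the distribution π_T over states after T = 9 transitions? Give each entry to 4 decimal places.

π = [0.2775, 0.5000, 0.2225]

t=0: π = [0.5000, 0.3000, 0.2000]
t=1: π = [0.2000, 0.5000, 0.3000]
t=2: π = [0.3167, 0.5000, 0.1833]
t=3: π = [0.2583, 0.5000, 0.2417]
t=4: π = [0.2875, 0.5000, 0.2125]
t=5: π = [0.2729, 0.5000, 0.2271]
t=6: π = [0.2802, 0.5000, 0.2198]
t=7: π = [0.2766, 0.5000, 0.2234]
t=8: π = [0.2784, 0.5000, 0.2216]
t=9: π = [0.2775, 0.5000, 0.2225]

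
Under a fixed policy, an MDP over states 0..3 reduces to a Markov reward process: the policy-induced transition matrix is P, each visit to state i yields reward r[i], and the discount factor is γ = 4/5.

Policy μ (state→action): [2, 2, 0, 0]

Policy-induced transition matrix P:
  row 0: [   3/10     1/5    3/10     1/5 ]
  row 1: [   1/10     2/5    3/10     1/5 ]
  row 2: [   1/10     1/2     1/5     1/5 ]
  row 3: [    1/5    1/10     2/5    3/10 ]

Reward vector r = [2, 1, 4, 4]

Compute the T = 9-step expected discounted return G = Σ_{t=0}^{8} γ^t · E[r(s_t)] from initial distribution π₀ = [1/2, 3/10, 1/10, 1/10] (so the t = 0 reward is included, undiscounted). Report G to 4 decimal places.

G = 11.1171

t=0: π = [0.5000, 0.3000, 0.1000, 0.1000], E[r] = 2.1000, γ^t·E[r] = 2.100000, running G = 2.100000
t=1: π = [0.2100, 0.2800, 0.3000, 0.2100], E[r] = 2.7400, γ^t·E[r] = 2.192000, running G = 4.292000
t=2: π = [0.1630, 0.3250, 0.2910, 0.2210], E[r] = 2.6990, γ^t·E[r] = 1.727360, running G = 6.019360
t=3: π = [0.1547, 0.3302, 0.2930, 0.2221], E[r] = 2.7000, γ^t·E[r] = 1.382400, running G = 7.401760
t=4: π = [0.1532, 0.3317, 0.2929, 0.2222], E[r] = 2.6985, γ^t·E[r] = 1.105310, running G = 8.507070
t=5: π = [0.1529, 0.3320, 0.2929, 0.2222], E[r] = 2.6983, γ^t·E[r] = 0.884180, running G = 9.391250
t=6: π = [0.1528, 0.3321, 0.2929, 0.2222], E[r] = 2.6982, γ^t·E[r] = 0.707329, running G = 10.098579
t=7: π = [0.1528, 0.3321, 0.2929, 0.2222], E[r] = 2.6982, γ^t·E[r] = 0.565861, running G = 10.664440
t=8: π = [0.1528, 0.3321, 0.2929, 0.2222], E[r] = 2.6982, γ^t·E[r] = 0.452688, running G = 11.117128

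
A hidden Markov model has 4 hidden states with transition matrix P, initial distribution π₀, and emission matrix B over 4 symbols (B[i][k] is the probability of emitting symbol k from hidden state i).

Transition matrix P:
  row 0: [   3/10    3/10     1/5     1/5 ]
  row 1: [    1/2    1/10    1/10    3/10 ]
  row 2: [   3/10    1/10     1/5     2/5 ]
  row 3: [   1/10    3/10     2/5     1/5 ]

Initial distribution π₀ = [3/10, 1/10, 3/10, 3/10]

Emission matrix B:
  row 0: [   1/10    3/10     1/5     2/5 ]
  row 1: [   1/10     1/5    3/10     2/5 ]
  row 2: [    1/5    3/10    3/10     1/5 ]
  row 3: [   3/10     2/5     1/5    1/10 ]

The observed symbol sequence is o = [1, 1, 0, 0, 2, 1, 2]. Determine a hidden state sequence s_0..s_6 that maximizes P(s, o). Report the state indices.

t=0: δ = [9.000e-02, 2.000e-02, 9.000e-02, 1.200e-01]  (obs o_0=1)
t=1: δ = [8.100e-03, 7.200e-03, 1.440e-02, 1.440e-02]  ψ = [0, 3, 3, 2]  (obs o_1=1)
t=2: δ = [4.320e-04, 4.320e-04, 1.152e-03, 1.728e-03]  ψ = [2, 3, 3, 2]  (obs o_2=0)
t=3: δ = [3.456e-05, 5.184e-05, 1.382e-04, 1.382e-04]  ψ = [2, 3, 3, 2]  (obs o_3=0)
t=4: δ = [8.294e-06, 1.244e-05, 1.659e-05, 1.106e-05]  ψ = [2, 3, 3, 2]  (obs o_4=2)
t=5: δ = [1.866e-06, 6.636e-07, 1.327e-06, 2.654e-06]  ψ = [1, 3, 3, 2]  (obs o_5=1)
t=6: δ = [1.120e-07, 2.389e-07, 3.185e-07, 1.062e-07]  ψ = [0, 3, 3, 2]  (obs o_6=2)
backtrack: best end state = 2; path = [2, 3, 2, 3, 2, 3, 2]

path = [2, 3, 2, 3, 2, 3, 2]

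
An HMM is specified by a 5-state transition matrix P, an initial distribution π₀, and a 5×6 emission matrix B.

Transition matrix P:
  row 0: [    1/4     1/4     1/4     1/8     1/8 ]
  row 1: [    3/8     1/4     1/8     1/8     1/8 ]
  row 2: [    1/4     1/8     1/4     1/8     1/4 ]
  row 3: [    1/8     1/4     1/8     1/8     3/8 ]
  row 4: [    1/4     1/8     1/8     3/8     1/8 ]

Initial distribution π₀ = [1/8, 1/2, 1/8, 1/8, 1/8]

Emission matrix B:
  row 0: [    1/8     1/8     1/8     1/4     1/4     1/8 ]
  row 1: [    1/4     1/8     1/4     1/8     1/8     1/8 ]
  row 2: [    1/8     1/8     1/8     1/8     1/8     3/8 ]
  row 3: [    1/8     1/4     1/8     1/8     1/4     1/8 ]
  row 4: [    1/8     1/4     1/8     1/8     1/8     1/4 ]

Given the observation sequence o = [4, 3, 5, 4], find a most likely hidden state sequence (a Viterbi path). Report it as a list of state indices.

path = [1, 0, 2, 0]

t=0: δ = [3.125e-02, 6.250e-02, 1.562e-02, 3.125e-02, 1.562e-02]  (obs o_0=4)
t=1: δ = [5.859e-03, 1.953e-03, 9.766e-04, 9.766e-04, 1.465e-03]  ψ = [1, 1, 0, 1, 3]  (obs o_1=3)
t=2: δ = [1.831e-04, 1.831e-04, 5.493e-04, 9.155e-05, 1.831e-04]  ψ = [0, 0, 0, 0, 0]  (obs o_2=5)
t=3: δ = [3.433e-05, 8.583e-06, 1.717e-05, 1.717e-05, 1.717e-05]  ψ = [2, 2, 2, 2, 2]  (obs o_3=4)
backtrack: best end state = 0; path = [1, 0, 2, 0]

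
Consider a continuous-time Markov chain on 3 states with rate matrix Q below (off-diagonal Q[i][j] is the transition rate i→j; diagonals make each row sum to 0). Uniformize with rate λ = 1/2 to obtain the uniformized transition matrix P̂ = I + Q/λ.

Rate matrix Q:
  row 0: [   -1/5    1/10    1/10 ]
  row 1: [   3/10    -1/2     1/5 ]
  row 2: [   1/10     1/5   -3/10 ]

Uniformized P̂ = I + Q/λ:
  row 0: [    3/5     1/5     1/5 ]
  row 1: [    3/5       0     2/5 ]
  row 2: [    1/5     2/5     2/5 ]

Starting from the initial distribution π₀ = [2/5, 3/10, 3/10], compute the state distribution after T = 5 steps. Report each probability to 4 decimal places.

π = [0.4783, 0.2173, 0.3044]

t=0: π = [0.4000, 0.3000, 0.3000]
t=1: π = [0.4800, 0.2000, 0.3200]
t=2: π = [0.4720, 0.2240, 0.3040]
t=3: π = [0.4784, 0.2160, 0.3056]
t=4: π = [0.4778, 0.2179, 0.3043]
t=5: π = [0.4783, 0.2173, 0.3044]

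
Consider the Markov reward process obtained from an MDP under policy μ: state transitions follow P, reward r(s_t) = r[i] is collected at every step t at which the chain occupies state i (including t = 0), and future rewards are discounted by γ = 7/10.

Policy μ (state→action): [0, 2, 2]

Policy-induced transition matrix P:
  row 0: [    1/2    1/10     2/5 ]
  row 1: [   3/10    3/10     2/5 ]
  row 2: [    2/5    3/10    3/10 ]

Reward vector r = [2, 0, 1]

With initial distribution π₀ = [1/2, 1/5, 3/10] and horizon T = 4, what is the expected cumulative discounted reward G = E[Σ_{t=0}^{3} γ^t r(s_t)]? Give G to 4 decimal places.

t=0: π = [0.5000, 0.2000, 0.3000], E[r] = 1.3000, γ^t·E[r] = 1.300000, running G = 1.300000
t=1: π = [0.4300, 0.2000, 0.3700], E[r] = 1.2300, γ^t·E[r] = 0.861000, running G = 2.161000
t=2: π = [0.4230, 0.2140, 0.3630], E[r] = 1.2090, γ^t·E[r] = 0.592410, running G = 2.753410
t=3: π = [0.4209, 0.2154, 0.3637], E[r] = 1.2055, γ^t·E[r] = 0.413487, running G = 3.166897

G = 3.1669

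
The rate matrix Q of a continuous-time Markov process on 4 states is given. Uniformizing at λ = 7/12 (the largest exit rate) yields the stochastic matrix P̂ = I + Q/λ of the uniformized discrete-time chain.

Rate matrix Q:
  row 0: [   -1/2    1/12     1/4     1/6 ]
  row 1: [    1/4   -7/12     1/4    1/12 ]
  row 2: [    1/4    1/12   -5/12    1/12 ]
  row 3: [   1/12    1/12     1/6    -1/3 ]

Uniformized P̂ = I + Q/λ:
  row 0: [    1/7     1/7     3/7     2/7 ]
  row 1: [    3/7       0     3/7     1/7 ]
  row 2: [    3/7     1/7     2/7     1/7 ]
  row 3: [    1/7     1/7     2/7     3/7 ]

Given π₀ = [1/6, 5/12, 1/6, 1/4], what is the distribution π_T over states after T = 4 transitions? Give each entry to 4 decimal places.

π = [0.2764, 0.1251, 0.3432, 0.2553]

t=0: π = [0.1667, 0.4167, 0.1667, 0.2500]
t=1: π = [0.3095, 0.0833, 0.3690, 0.2381]
t=2: π = [0.2721, 0.1310, 0.3418, 0.2551]
t=3: π = [0.2779, 0.1241, 0.3433, 0.2546]
t=4: π = [0.2764, 0.1251, 0.3432, 0.2553]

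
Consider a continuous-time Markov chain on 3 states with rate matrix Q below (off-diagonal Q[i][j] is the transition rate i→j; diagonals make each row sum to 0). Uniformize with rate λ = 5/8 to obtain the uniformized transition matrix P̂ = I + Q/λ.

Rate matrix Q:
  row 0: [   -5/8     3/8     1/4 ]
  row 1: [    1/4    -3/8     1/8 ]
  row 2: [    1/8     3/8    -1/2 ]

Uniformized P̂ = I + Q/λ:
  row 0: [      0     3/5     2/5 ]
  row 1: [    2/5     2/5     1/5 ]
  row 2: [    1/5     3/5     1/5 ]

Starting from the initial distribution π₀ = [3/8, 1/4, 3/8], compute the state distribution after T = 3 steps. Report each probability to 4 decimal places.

t=0: π = [0.3750, 0.2500, 0.3750]
t=1: π = [0.1750, 0.5500, 0.2750]
t=2: π = [0.2750, 0.4900, 0.2350]
t=3: π = [0.2430, 0.5020, 0.2550]

π = [0.2430, 0.5020, 0.2550]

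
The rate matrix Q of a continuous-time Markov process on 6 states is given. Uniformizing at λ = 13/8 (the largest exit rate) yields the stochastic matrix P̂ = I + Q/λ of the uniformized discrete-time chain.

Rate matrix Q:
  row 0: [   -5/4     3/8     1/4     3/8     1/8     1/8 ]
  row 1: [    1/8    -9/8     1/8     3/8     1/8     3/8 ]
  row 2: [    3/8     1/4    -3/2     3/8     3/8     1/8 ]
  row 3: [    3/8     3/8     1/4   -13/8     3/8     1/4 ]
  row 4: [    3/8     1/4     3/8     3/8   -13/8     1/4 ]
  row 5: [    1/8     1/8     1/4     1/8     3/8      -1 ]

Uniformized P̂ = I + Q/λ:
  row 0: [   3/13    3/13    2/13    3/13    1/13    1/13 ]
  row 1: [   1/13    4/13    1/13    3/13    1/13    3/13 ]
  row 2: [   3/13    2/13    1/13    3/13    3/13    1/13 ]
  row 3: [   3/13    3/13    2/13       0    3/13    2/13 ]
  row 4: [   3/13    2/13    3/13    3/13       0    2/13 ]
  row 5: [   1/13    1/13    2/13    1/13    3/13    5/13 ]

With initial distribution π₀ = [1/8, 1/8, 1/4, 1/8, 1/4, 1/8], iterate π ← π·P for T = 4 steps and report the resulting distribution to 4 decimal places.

π = [0.1719, 0.1958, 0.1388, 0.1640, 0.1416, 0.1880]

t=0: π = [0.1250, 0.1250, 0.2500, 0.1250, 0.2500, 0.1250]
t=1: π = [0.1923, 0.1827, 0.1442, 0.1827, 0.1346, 0.1635]
t=2: π = [0.1775, 0.1982, 0.1391, 0.1635, 0.1420, 0.1797]
t=3: π = [0.1726, 0.1967, 0.1388, 0.1654, 0.1402, 0.1862]
t=4: π = [0.1719, 0.1958, 0.1388, 0.1640, 0.1416, 0.1880]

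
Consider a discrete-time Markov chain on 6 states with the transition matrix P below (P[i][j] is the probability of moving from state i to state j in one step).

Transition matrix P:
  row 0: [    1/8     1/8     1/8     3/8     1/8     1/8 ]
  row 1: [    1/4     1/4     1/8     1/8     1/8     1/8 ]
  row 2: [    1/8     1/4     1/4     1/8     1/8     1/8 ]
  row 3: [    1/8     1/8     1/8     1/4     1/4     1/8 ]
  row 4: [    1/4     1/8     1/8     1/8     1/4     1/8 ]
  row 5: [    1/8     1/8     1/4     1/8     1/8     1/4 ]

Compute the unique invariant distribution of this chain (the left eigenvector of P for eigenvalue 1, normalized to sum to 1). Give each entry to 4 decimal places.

π = [0.1670, 0.1662, 0.1633, 0.1906, 0.1701, 0.1429]

Balance equations π_j = Σ_i π_i·P[i][j]:
  π_0 = 1/8·π_0 + 1/4·π_1 + 1/8·π_2 + 1/8·π_3 + 1/4·π_4 + 1/8·π_5
  π_1 = 1/8·π_0 + 1/4·π_1 + 1/4·π_2 + 1/8·π_3 + 1/8·π_4 + 1/8·π_5
  π_2 = 1/8·π_0 + 1/8·π_1 + 1/4·π_2 + 1/8·π_3 + 1/8·π_4 + 1/4·π_5
  π_3 = 3/8·π_0 + 1/8·π_1 + 1/8·π_2 + 1/4·π_3 + 1/8·π_4 + 1/8·π_5
  π_4 = 1/8·π_0 + 1/8·π_1 + 1/8·π_2 + 1/4·π_3 + 1/4·π_4 + 1/8·π_5
  normalize: π_0 + π_1 + π_2 + π_3 + π_4 + π_5 = 1
Solving the linear system gives exactly π = [76/455, 57/343, 8/49, 607/3185, 3792/22295, 1/7].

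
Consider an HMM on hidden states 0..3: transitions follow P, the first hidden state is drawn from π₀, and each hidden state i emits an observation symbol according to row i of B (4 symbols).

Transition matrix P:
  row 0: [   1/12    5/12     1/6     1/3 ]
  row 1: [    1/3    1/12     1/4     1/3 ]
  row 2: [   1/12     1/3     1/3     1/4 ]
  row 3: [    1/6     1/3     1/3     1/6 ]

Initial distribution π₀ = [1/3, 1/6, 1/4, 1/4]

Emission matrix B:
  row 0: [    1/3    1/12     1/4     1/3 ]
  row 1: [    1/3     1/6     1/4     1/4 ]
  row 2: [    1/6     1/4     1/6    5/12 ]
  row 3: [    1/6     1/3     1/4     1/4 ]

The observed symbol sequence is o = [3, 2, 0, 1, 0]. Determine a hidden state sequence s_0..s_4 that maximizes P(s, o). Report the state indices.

t=0: δ = [1.111e-01, 4.167e-02, 1.042e-01, 6.250e-02]  (obs o_0=3)
t=1: δ = [3.472e-03, 1.157e-02, 5.787e-03, 9.259e-03]  ψ = [1, 0, 2, 0]  (obs o_1=2)
t=2: δ = [1.286e-03, 1.029e-03, 5.144e-04, 6.430e-04]  ψ = [1, 3, 3, 1]  (obs o_2=0)
t=3: δ = [2.858e-05, 8.931e-05, 6.430e-05, 1.429e-04]  ψ = [1, 0, 1, 0]  (obs o_3=1)
t=4: δ = [9.923e-06, 1.588e-05, 7.938e-06, 4.961e-06]  ψ = [1, 3, 3, 1]  (obs o_4=0)
backtrack: best end state = 1; path = [0, 1, 0, 3, 1]

path = [0, 1, 0, 3, 1]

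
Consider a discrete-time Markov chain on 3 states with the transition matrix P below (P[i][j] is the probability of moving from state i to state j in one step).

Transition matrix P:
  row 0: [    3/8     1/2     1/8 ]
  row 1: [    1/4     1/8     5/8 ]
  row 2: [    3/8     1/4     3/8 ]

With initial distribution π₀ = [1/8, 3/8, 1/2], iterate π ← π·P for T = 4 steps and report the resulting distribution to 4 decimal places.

π = [0.3377, 0.2970, 0.3654]

t=0: π = [0.1250, 0.3750, 0.5000]
t=1: π = [0.3281, 0.2344, 0.4375]
t=2: π = [0.3457, 0.3027, 0.3516]
t=3: π = [0.3372, 0.2986, 0.3643]
t=4: π = [0.3377, 0.2970, 0.3654]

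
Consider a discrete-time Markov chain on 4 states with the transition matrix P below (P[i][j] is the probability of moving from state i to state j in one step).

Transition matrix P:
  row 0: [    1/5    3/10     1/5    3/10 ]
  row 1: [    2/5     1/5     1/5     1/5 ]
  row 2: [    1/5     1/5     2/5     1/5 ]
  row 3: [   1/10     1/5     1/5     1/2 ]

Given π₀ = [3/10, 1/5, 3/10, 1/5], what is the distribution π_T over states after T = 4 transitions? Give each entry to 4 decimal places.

t=0: π = [0.3000, 0.2000, 0.3000, 0.2000]
t=1: π = [0.2200, 0.2300, 0.2600, 0.2900]
t=2: π = [0.2170, 0.2220, 0.2520, 0.3090]
t=3: π = [0.2135, 0.2217, 0.2504, 0.3144]
t=4: π = [0.2129, 0.2214, 0.2501, 0.3157]

π = [0.2129, 0.2214, 0.2501, 0.3157]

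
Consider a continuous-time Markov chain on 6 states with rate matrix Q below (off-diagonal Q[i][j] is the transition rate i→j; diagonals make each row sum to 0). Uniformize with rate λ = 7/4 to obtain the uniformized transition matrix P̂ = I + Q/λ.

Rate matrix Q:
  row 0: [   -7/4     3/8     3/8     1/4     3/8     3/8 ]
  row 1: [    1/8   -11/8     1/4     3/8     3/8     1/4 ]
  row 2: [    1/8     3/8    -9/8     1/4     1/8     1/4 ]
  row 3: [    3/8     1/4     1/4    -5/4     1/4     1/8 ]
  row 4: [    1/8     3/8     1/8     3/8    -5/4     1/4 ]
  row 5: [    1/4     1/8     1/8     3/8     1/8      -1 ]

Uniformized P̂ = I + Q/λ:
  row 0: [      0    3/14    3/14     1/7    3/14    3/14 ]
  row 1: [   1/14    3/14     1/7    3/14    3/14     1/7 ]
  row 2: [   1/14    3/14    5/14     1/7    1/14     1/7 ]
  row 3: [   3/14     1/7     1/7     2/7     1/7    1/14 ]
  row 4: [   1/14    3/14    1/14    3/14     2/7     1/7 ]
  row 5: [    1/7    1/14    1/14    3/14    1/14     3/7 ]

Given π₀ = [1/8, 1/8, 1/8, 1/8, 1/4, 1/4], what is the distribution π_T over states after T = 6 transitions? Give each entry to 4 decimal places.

t=0: π = [0.1250, 0.1250, 0.1250, 0.1250, 0.2500, 0.2500]
t=1: π = [0.0982, 0.1696, 0.1429, 0.2054, 0.1696, 0.2143]
t=2: π = [0.1091, 0.1690, 0.1531, 0.2117, 0.1607, 0.1964]
t=3: π = [0.1079, 0.1711, 0.1579, 0.2107, 0.1607, 0.1916]
t=4: π = [0.1075, 0.1719, 0.1592, 0.2103, 0.1608, 0.1903]
t=5: π = [0.1074, 0.1721, 0.1596, 0.2103, 0.1608, 0.1899]
t=6: π = [0.1074, 0.1721, 0.1597, 0.2102, 0.1608, 0.1898]

π = [0.1074, 0.1721, 0.1597, 0.2102, 0.1608, 0.1898]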